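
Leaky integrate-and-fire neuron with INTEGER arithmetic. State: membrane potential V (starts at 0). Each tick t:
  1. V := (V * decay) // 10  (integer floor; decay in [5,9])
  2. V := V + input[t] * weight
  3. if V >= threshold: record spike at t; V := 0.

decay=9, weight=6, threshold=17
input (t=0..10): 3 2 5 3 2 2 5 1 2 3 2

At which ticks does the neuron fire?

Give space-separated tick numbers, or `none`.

Answer: 0 2 3 5 6 8 9

Derivation:
t=0: input=3 -> V=0 FIRE
t=1: input=2 -> V=12
t=2: input=5 -> V=0 FIRE
t=3: input=3 -> V=0 FIRE
t=4: input=2 -> V=12
t=5: input=2 -> V=0 FIRE
t=6: input=5 -> V=0 FIRE
t=7: input=1 -> V=6
t=8: input=2 -> V=0 FIRE
t=9: input=3 -> V=0 FIRE
t=10: input=2 -> V=12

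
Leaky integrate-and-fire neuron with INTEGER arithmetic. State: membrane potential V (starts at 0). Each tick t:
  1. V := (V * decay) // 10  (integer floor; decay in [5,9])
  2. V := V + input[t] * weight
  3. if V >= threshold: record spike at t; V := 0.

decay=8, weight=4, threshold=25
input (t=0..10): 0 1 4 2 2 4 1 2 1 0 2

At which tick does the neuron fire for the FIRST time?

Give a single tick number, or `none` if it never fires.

t=0: input=0 -> V=0
t=1: input=1 -> V=4
t=2: input=4 -> V=19
t=3: input=2 -> V=23
t=4: input=2 -> V=0 FIRE
t=5: input=4 -> V=16
t=6: input=1 -> V=16
t=7: input=2 -> V=20
t=8: input=1 -> V=20
t=9: input=0 -> V=16
t=10: input=2 -> V=20

Answer: 4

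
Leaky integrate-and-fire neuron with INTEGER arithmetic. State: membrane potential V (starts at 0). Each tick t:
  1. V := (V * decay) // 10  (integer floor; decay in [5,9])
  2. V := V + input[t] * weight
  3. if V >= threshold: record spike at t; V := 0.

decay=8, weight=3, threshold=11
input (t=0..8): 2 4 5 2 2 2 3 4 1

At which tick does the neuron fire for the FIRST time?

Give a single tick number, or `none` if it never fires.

t=0: input=2 -> V=6
t=1: input=4 -> V=0 FIRE
t=2: input=5 -> V=0 FIRE
t=3: input=2 -> V=6
t=4: input=2 -> V=10
t=5: input=2 -> V=0 FIRE
t=6: input=3 -> V=9
t=7: input=4 -> V=0 FIRE
t=8: input=1 -> V=3

Answer: 1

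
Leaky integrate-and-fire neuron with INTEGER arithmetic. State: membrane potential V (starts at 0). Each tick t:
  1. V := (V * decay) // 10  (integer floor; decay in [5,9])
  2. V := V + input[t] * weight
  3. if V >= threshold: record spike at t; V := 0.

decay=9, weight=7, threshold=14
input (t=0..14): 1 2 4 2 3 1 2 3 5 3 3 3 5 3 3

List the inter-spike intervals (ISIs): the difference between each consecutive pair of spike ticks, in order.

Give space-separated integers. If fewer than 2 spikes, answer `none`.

Answer: 1 1 1 2 1 1 1 1 1 1 1 1

Derivation:
t=0: input=1 -> V=7
t=1: input=2 -> V=0 FIRE
t=2: input=4 -> V=0 FIRE
t=3: input=2 -> V=0 FIRE
t=4: input=3 -> V=0 FIRE
t=5: input=1 -> V=7
t=6: input=2 -> V=0 FIRE
t=7: input=3 -> V=0 FIRE
t=8: input=5 -> V=0 FIRE
t=9: input=3 -> V=0 FIRE
t=10: input=3 -> V=0 FIRE
t=11: input=3 -> V=0 FIRE
t=12: input=5 -> V=0 FIRE
t=13: input=3 -> V=0 FIRE
t=14: input=3 -> V=0 FIRE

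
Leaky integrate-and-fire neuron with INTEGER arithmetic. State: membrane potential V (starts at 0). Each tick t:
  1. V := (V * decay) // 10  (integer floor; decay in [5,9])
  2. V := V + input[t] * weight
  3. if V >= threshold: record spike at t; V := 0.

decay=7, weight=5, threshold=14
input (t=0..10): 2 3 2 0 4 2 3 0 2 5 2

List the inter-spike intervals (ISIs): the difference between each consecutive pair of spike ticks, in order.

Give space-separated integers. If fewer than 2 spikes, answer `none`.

Answer: 3 2 3

Derivation:
t=0: input=2 -> V=10
t=1: input=3 -> V=0 FIRE
t=2: input=2 -> V=10
t=3: input=0 -> V=7
t=4: input=4 -> V=0 FIRE
t=5: input=2 -> V=10
t=6: input=3 -> V=0 FIRE
t=7: input=0 -> V=0
t=8: input=2 -> V=10
t=9: input=5 -> V=0 FIRE
t=10: input=2 -> V=10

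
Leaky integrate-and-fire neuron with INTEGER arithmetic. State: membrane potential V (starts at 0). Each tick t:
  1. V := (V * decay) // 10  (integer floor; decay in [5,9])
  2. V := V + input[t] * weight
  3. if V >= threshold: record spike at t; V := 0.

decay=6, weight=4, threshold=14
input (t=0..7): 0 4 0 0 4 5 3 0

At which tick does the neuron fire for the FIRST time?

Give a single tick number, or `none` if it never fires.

Answer: 1

Derivation:
t=0: input=0 -> V=0
t=1: input=4 -> V=0 FIRE
t=2: input=0 -> V=0
t=3: input=0 -> V=0
t=4: input=4 -> V=0 FIRE
t=5: input=5 -> V=0 FIRE
t=6: input=3 -> V=12
t=7: input=0 -> V=7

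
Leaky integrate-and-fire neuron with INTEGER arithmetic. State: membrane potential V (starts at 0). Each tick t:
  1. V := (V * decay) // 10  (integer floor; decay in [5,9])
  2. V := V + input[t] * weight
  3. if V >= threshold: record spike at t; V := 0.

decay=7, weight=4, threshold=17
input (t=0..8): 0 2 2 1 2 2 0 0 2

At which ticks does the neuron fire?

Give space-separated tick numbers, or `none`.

Answer: 4

Derivation:
t=0: input=0 -> V=0
t=1: input=2 -> V=8
t=2: input=2 -> V=13
t=3: input=1 -> V=13
t=4: input=2 -> V=0 FIRE
t=5: input=2 -> V=8
t=6: input=0 -> V=5
t=7: input=0 -> V=3
t=8: input=2 -> V=10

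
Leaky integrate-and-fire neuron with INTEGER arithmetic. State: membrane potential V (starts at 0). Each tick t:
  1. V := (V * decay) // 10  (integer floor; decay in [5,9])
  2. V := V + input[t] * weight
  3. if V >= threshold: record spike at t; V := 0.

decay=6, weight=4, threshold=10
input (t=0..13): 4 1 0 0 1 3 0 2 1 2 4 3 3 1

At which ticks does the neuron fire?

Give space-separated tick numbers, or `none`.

t=0: input=4 -> V=0 FIRE
t=1: input=1 -> V=4
t=2: input=0 -> V=2
t=3: input=0 -> V=1
t=4: input=1 -> V=4
t=5: input=3 -> V=0 FIRE
t=6: input=0 -> V=0
t=7: input=2 -> V=8
t=8: input=1 -> V=8
t=9: input=2 -> V=0 FIRE
t=10: input=4 -> V=0 FIRE
t=11: input=3 -> V=0 FIRE
t=12: input=3 -> V=0 FIRE
t=13: input=1 -> V=4

Answer: 0 5 9 10 11 12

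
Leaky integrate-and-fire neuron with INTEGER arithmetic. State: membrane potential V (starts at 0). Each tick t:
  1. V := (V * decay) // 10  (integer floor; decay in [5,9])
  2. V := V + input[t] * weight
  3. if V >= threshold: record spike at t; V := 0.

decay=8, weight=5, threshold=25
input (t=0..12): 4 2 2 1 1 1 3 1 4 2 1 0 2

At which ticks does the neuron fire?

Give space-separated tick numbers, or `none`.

t=0: input=4 -> V=20
t=1: input=2 -> V=0 FIRE
t=2: input=2 -> V=10
t=3: input=1 -> V=13
t=4: input=1 -> V=15
t=5: input=1 -> V=17
t=6: input=3 -> V=0 FIRE
t=7: input=1 -> V=5
t=8: input=4 -> V=24
t=9: input=2 -> V=0 FIRE
t=10: input=1 -> V=5
t=11: input=0 -> V=4
t=12: input=2 -> V=13

Answer: 1 6 9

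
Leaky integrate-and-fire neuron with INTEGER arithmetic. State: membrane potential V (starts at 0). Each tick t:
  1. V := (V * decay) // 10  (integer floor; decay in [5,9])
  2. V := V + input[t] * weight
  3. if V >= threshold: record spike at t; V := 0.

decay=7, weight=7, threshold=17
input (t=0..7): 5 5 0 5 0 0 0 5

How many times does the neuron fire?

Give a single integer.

Answer: 4

Derivation:
t=0: input=5 -> V=0 FIRE
t=1: input=5 -> V=0 FIRE
t=2: input=0 -> V=0
t=3: input=5 -> V=0 FIRE
t=4: input=0 -> V=0
t=5: input=0 -> V=0
t=6: input=0 -> V=0
t=7: input=5 -> V=0 FIRE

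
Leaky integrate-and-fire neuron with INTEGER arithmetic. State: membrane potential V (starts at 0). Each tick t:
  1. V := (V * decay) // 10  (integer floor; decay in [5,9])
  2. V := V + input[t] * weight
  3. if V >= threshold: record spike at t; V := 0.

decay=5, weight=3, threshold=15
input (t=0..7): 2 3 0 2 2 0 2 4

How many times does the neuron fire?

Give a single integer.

t=0: input=2 -> V=6
t=1: input=3 -> V=12
t=2: input=0 -> V=6
t=3: input=2 -> V=9
t=4: input=2 -> V=10
t=5: input=0 -> V=5
t=6: input=2 -> V=8
t=7: input=4 -> V=0 FIRE

Answer: 1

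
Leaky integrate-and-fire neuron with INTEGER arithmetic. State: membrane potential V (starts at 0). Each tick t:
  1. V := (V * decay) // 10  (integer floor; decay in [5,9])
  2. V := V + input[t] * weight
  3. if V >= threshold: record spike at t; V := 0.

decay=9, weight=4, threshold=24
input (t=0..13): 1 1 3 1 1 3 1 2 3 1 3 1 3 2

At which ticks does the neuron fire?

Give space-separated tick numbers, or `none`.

Answer: 5 10

Derivation:
t=0: input=1 -> V=4
t=1: input=1 -> V=7
t=2: input=3 -> V=18
t=3: input=1 -> V=20
t=4: input=1 -> V=22
t=5: input=3 -> V=0 FIRE
t=6: input=1 -> V=4
t=7: input=2 -> V=11
t=8: input=3 -> V=21
t=9: input=1 -> V=22
t=10: input=3 -> V=0 FIRE
t=11: input=1 -> V=4
t=12: input=3 -> V=15
t=13: input=2 -> V=21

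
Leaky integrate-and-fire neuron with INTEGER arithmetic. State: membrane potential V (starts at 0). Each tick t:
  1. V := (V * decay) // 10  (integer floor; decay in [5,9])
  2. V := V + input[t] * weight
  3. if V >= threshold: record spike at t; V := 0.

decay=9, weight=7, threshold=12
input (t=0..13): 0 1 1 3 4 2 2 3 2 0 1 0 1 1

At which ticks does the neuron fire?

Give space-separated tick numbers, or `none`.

t=0: input=0 -> V=0
t=1: input=1 -> V=7
t=2: input=1 -> V=0 FIRE
t=3: input=3 -> V=0 FIRE
t=4: input=4 -> V=0 FIRE
t=5: input=2 -> V=0 FIRE
t=6: input=2 -> V=0 FIRE
t=7: input=3 -> V=0 FIRE
t=8: input=2 -> V=0 FIRE
t=9: input=0 -> V=0
t=10: input=1 -> V=7
t=11: input=0 -> V=6
t=12: input=1 -> V=0 FIRE
t=13: input=1 -> V=7

Answer: 2 3 4 5 6 7 8 12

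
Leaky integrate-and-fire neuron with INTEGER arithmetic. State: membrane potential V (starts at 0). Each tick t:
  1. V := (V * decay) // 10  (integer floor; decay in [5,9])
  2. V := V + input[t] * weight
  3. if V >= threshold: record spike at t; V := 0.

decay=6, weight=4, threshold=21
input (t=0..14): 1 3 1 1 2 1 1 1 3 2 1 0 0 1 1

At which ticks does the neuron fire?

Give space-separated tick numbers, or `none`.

t=0: input=1 -> V=4
t=1: input=3 -> V=14
t=2: input=1 -> V=12
t=3: input=1 -> V=11
t=4: input=2 -> V=14
t=5: input=1 -> V=12
t=6: input=1 -> V=11
t=7: input=1 -> V=10
t=8: input=3 -> V=18
t=9: input=2 -> V=18
t=10: input=1 -> V=14
t=11: input=0 -> V=8
t=12: input=0 -> V=4
t=13: input=1 -> V=6
t=14: input=1 -> V=7

Answer: none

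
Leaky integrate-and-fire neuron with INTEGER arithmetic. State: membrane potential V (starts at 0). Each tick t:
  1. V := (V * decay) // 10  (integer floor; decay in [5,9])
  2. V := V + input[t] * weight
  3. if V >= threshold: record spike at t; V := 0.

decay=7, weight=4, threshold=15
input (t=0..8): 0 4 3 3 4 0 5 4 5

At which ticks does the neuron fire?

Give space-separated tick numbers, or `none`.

Answer: 1 3 4 6 7 8

Derivation:
t=0: input=0 -> V=0
t=1: input=4 -> V=0 FIRE
t=2: input=3 -> V=12
t=3: input=3 -> V=0 FIRE
t=4: input=4 -> V=0 FIRE
t=5: input=0 -> V=0
t=6: input=5 -> V=0 FIRE
t=7: input=4 -> V=0 FIRE
t=8: input=5 -> V=0 FIRE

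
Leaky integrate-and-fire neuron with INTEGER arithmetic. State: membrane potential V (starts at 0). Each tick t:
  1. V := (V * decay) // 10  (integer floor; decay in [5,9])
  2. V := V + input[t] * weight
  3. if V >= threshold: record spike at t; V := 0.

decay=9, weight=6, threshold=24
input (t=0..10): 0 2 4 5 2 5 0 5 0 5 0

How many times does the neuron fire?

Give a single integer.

Answer: 5

Derivation:
t=0: input=0 -> V=0
t=1: input=2 -> V=12
t=2: input=4 -> V=0 FIRE
t=3: input=5 -> V=0 FIRE
t=4: input=2 -> V=12
t=5: input=5 -> V=0 FIRE
t=6: input=0 -> V=0
t=7: input=5 -> V=0 FIRE
t=8: input=0 -> V=0
t=9: input=5 -> V=0 FIRE
t=10: input=0 -> V=0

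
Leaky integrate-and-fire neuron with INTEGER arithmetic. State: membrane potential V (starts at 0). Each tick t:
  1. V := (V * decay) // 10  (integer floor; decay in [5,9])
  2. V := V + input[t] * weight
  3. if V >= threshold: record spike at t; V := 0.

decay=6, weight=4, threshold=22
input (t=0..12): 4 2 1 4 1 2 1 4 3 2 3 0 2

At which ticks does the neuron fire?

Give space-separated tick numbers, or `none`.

Answer: 3 7

Derivation:
t=0: input=4 -> V=16
t=1: input=2 -> V=17
t=2: input=1 -> V=14
t=3: input=4 -> V=0 FIRE
t=4: input=1 -> V=4
t=5: input=2 -> V=10
t=6: input=1 -> V=10
t=7: input=4 -> V=0 FIRE
t=8: input=3 -> V=12
t=9: input=2 -> V=15
t=10: input=3 -> V=21
t=11: input=0 -> V=12
t=12: input=2 -> V=15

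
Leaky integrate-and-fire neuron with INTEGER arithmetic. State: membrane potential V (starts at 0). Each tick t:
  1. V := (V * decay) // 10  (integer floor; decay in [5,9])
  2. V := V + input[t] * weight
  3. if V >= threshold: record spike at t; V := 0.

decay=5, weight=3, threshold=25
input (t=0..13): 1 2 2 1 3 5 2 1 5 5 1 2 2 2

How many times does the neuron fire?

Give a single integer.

t=0: input=1 -> V=3
t=1: input=2 -> V=7
t=2: input=2 -> V=9
t=3: input=1 -> V=7
t=4: input=3 -> V=12
t=5: input=5 -> V=21
t=6: input=2 -> V=16
t=7: input=1 -> V=11
t=8: input=5 -> V=20
t=9: input=5 -> V=0 FIRE
t=10: input=1 -> V=3
t=11: input=2 -> V=7
t=12: input=2 -> V=9
t=13: input=2 -> V=10

Answer: 1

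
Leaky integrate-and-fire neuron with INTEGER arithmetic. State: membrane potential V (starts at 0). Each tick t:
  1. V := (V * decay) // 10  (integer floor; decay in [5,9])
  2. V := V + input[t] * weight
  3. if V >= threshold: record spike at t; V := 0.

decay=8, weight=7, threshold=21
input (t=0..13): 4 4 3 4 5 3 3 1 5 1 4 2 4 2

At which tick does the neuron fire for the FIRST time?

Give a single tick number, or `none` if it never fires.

Answer: 0

Derivation:
t=0: input=4 -> V=0 FIRE
t=1: input=4 -> V=0 FIRE
t=2: input=3 -> V=0 FIRE
t=3: input=4 -> V=0 FIRE
t=4: input=5 -> V=0 FIRE
t=5: input=3 -> V=0 FIRE
t=6: input=3 -> V=0 FIRE
t=7: input=1 -> V=7
t=8: input=5 -> V=0 FIRE
t=9: input=1 -> V=7
t=10: input=4 -> V=0 FIRE
t=11: input=2 -> V=14
t=12: input=4 -> V=0 FIRE
t=13: input=2 -> V=14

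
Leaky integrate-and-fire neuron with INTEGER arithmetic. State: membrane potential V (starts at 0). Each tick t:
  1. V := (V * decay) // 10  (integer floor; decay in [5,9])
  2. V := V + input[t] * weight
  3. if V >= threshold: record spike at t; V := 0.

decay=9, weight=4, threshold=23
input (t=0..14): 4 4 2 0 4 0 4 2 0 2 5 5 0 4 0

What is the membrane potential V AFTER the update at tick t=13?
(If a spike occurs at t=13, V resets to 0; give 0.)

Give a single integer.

Answer: 0

Derivation:
t=0: input=4 -> V=16
t=1: input=4 -> V=0 FIRE
t=2: input=2 -> V=8
t=3: input=0 -> V=7
t=4: input=4 -> V=22
t=5: input=0 -> V=19
t=6: input=4 -> V=0 FIRE
t=7: input=2 -> V=8
t=8: input=0 -> V=7
t=9: input=2 -> V=14
t=10: input=5 -> V=0 FIRE
t=11: input=5 -> V=20
t=12: input=0 -> V=18
t=13: input=4 -> V=0 FIRE
t=14: input=0 -> V=0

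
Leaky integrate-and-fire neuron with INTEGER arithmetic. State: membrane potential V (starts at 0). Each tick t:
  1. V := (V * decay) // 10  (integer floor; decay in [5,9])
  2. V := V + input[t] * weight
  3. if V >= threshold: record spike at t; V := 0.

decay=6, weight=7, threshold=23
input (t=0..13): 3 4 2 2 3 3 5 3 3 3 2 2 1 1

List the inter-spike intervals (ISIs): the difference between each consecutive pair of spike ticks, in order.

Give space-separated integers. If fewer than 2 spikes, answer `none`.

t=0: input=3 -> V=21
t=1: input=4 -> V=0 FIRE
t=2: input=2 -> V=14
t=3: input=2 -> V=22
t=4: input=3 -> V=0 FIRE
t=5: input=3 -> V=21
t=6: input=5 -> V=0 FIRE
t=7: input=3 -> V=21
t=8: input=3 -> V=0 FIRE
t=9: input=3 -> V=21
t=10: input=2 -> V=0 FIRE
t=11: input=2 -> V=14
t=12: input=1 -> V=15
t=13: input=1 -> V=16

Answer: 3 2 2 2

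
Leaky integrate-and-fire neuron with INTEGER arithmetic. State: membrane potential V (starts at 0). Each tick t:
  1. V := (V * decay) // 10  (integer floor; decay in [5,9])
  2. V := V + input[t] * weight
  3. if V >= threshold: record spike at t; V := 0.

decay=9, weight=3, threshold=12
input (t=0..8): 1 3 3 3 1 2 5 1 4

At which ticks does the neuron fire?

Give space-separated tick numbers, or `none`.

Answer: 2 5 6 8

Derivation:
t=0: input=1 -> V=3
t=1: input=3 -> V=11
t=2: input=3 -> V=0 FIRE
t=3: input=3 -> V=9
t=4: input=1 -> V=11
t=5: input=2 -> V=0 FIRE
t=6: input=5 -> V=0 FIRE
t=7: input=1 -> V=3
t=8: input=4 -> V=0 FIRE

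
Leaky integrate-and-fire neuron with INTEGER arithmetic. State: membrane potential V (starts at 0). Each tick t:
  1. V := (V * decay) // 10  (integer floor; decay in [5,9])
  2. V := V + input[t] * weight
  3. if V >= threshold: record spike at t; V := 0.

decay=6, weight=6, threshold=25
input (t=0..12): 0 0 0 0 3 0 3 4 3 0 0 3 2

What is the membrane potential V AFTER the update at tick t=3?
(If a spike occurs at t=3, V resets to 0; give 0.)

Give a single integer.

t=0: input=0 -> V=0
t=1: input=0 -> V=0
t=2: input=0 -> V=0
t=3: input=0 -> V=0
t=4: input=3 -> V=18
t=5: input=0 -> V=10
t=6: input=3 -> V=24
t=7: input=4 -> V=0 FIRE
t=8: input=3 -> V=18
t=9: input=0 -> V=10
t=10: input=0 -> V=6
t=11: input=3 -> V=21
t=12: input=2 -> V=24

Answer: 0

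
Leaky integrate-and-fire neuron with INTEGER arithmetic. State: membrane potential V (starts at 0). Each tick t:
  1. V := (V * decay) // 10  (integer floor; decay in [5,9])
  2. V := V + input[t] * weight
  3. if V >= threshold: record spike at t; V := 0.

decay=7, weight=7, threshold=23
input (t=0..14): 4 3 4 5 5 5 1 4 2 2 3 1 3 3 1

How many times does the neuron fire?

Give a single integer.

t=0: input=4 -> V=0 FIRE
t=1: input=3 -> V=21
t=2: input=4 -> V=0 FIRE
t=3: input=5 -> V=0 FIRE
t=4: input=5 -> V=0 FIRE
t=5: input=5 -> V=0 FIRE
t=6: input=1 -> V=7
t=7: input=4 -> V=0 FIRE
t=8: input=2 -> V=14
t=9: input=2 -> V=0 FIRE
t=10: input=3 -> V=21
t=11: input=1 -> V=21
t=12: input=3 -> V=0 FIRE
t=13: input=3 -> V=21
t=14: input=1 -> V=21

Answer: 8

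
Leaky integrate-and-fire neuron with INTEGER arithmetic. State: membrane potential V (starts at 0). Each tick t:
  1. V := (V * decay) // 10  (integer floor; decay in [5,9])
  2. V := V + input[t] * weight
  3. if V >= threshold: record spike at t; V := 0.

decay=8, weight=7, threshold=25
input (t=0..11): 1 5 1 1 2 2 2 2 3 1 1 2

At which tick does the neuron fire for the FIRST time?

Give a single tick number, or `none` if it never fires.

Answer: 1

Derivation:
t=0: input=1 -> V=7
t=1: input=5 -> V=0 FIRE
t=2: input=1 -> V=7
t=3: input=1 -> V=12
t=4: input=2 -> V=23
t=5: input=2 -> V=0 FIRE
t=6: input=2 -> V=14
t=7: input=2 -> V=0 FIRE
t=8: input=3 -> V=21
t=9: input=1 -> V=23
t=10: input=1 -> V=0 FIRE
t=11: input=2 -> V=14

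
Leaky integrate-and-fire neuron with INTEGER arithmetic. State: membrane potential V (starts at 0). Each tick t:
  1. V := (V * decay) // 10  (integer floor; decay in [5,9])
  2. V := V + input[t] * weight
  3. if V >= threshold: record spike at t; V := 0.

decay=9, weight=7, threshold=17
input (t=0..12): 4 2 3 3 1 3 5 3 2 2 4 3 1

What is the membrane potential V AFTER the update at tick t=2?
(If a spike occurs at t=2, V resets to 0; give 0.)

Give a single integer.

Answer: 0

Derivation:
t=0: input=4 -> V=0 FIRE
t=1: input=2 -> V=14
t=2: input=3 -> V=0 FIRE
t=3: input=3 -> V=0 FIRE
t=4: input=1 -> V=7
t=5: input=3 -> V=0 FIRE
t=6: input=5 -> V=0 FIRE
t=7: input=3 -> V=0 FIRE
t=8: input=2 -> V=14
t=9: input=2 -> V=0 FIRE
t=10: input=4 -> V=0 FIRE
t=11: input=3 -> V=0 FIRE
t=12: input=1 -> V=7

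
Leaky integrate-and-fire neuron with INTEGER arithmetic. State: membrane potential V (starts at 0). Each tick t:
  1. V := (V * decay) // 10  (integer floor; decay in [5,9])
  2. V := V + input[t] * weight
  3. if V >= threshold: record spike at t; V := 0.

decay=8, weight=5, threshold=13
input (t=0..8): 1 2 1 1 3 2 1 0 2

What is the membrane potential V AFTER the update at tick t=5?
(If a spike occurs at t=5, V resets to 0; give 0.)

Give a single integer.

t=0: input=1 -> V=5
t=1: input=2 -> V=0 FIRE
t=2: input=1 -> V=5
t=3: input=1 -> V=9
t=4: input=3 -> V=0 FIRE
t=5: input=2 -> V=10
t=6: input=1 -> V=0 FIRE
t=7: input=0 -> V=0
t=8: input=2 -> V=10

Answer: 10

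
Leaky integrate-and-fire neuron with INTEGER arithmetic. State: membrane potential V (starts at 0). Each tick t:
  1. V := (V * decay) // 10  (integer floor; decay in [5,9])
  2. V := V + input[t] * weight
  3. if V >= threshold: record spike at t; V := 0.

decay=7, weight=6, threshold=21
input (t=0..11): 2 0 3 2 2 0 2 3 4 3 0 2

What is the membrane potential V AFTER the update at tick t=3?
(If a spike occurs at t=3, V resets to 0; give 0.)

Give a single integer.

t=0: input=2 -> V=12
t=1: input=0 -> V=8
t=2: input=3 -> V=0 FIRE
t=3: input=2 -> V=12
t=4: input=2 -> V=20
t=5: input=0 -> V=14
t=6: input=2 -> V=0 FIRE
t=7: input=3 -> V=18
t=8: input=4 -> V=0 FIRE
t=9: input=3 -> V=18
t=10: input=0 -> V=12
t=11: input=2 -> V=20

Answer: 12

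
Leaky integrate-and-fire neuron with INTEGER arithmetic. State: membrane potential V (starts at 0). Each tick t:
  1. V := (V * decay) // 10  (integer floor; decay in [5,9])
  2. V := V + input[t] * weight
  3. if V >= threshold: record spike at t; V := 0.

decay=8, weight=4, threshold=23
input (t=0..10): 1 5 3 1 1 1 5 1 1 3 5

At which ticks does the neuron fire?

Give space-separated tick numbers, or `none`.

Answer: 1 6 10

Derivation:
t=0: input=1 -> V=4
t=1: input=5 -> V=0 FIRE
t=2: input=3 -> V=12
t=3: input=1 -> V=13
t=4: input=1 -> V=14
t=5: input=1 -> V=15
t=6: input=5 -> V=0 FIRE
t=7: input=1 -> V=4
t=8: input=1 -> V=7
t=9: input=3 -> V=17
t=10: input=5 -> V=0 FIRE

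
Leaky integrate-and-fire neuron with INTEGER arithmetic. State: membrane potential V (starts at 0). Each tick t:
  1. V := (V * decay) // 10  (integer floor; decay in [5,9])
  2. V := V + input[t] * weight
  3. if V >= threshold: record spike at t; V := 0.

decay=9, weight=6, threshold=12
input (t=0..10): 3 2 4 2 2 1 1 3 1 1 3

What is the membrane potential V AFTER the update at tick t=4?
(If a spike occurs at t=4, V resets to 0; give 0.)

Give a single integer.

t=0: input=3 -> V=0 FIRE
t=1: input=2 -> V=0 FIRE
t=2: input=4 -> V=0 FIRE
t=3: input=2 -> V=0 FIRE
t=4: input=2 -> V=0 FIRE
t=5: input=1 -> V=6
t=6: input=1 -> V=11
t=7: input=3 -> V=0 FIRE
t=8: input=1 -> V=6
t=9: input=1 -> V=11
t=10: input=3 -> V=0 FIRE

Answer: 0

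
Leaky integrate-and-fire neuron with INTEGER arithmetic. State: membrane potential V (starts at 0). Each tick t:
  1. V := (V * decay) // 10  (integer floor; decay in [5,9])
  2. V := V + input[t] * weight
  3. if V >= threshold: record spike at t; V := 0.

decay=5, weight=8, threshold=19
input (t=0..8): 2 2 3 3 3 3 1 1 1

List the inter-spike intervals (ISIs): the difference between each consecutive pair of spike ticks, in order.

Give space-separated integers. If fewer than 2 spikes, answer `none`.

t=0: input=2 -> V=16
t=1: input=2 -> V=0 FIRE
t=2: input=3 -> V=0 FIRE
t=3: input=3 -> V=0 FIRE
t=4: input=3 -> V=0 FIRE
t=5: input=3 -> V=0 FIRE
t=6: input=1 -> V=8
t=7: input=1 -> V=12
t=8: input=1 -> V=14

Answer: 1 1 1 1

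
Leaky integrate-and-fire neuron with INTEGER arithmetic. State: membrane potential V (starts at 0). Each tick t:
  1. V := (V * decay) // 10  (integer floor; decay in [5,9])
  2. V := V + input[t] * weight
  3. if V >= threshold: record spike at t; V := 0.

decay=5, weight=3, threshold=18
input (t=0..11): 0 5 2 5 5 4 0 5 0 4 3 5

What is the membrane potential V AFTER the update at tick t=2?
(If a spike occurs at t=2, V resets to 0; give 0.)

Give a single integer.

t=0: input=0 -> V=0
t=1: input=5 -> V=15
t=2: input=2 -> V=13
t=3: input=5 -> V=0 FIRE
t=4: input=5 -> V=15
t=5: input=4 -> V=0 FIRE
t=6: input=0 -> V=0
t=7: input=5 -> V=15
t=8: input=0 -> V=7
t=9: input=4 -> V=15
t=10: input=3 -> V=16
t=11: input=5 -> V=0 FIRE

Answer: 13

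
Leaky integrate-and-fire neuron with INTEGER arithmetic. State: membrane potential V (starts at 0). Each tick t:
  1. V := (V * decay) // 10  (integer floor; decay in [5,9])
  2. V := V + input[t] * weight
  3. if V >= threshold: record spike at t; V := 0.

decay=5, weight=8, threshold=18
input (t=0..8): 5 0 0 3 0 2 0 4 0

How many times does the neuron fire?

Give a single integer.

t=0: input=5 -> V=0 FIRE
t=1: input=0 -> V=0
t=2: input=0 -> V=0
t=3: input=3 -> V=0 FIRE
t=4: input=0 -> V=0
t=5: input=2 -> V=16
t=6: input=0 -> V=8
t=7: input=4 -> V=0 FIRE
t=8: input=0 -> V=0

Answer: 3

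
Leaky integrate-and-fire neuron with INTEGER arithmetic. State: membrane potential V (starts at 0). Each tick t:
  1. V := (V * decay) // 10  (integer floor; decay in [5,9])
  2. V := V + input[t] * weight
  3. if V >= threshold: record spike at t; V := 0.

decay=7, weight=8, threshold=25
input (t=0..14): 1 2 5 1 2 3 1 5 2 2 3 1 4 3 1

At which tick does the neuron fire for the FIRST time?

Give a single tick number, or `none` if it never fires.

t=0: input=1 -> V=8
t=1: input=2 -> V=21
t=2: input=5 -> V=0 FIRE
t=3: input=1 -> V=8
t=4: input=2 -> V=21
t=5: input=3 -> V=0 FIRE
t=6: input=1 -> V=8
t=7: input=5 -> V=0 FIRE
t=8: input=2 -> V=16
t=9: input=2 -> V=0 FIRE
t=10: input=3 -> V=24
t=11: input=1 -> V=24
t=12: input=4 -> V=0 FIRE
t=13: input=3 -> V=24
t=14: input=1 -> V=24

Answer: 2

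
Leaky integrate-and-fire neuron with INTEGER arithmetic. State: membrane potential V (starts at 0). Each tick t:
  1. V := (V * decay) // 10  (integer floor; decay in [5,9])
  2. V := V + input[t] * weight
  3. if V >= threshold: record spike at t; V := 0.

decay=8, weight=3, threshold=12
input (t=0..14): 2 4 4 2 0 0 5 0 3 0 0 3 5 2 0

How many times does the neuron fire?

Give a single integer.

t=0: input=2 -> V=6
t=1: input=4 -> V=0 FIRE
t=2: input=4 -> V=0 FIRE
t=3: input=2 -> V=6
t=4: input=0 -> V=4
t=5: input=0 -> V=3
t=6: input=5 -> V=0 FIRE
t=7: input=0 -> V=0
t=8: input=3 -> V=9
t=9: input=0 -> V=7
t=10: input=0 -> V=5
t=11: input=3 -> V=0 FIRE
t=12: input=5 -> V=0 FIRE
t=13: input=2 -> V=6
t=14: input=0 -> V=4

Answer: 5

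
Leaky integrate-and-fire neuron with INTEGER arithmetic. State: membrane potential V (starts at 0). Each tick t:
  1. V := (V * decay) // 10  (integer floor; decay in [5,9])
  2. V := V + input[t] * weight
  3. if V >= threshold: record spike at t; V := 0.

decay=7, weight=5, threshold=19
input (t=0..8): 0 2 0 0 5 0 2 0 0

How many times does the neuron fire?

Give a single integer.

Answer: 1

Derivation:
t=0: input=0 -> V=0
t=1: input=2 -> V=10
t=2: input=0 -> V=7
t=3: input=0 -> V=4
t=4: input=5 -> V=0 FIRE
t=5: input=0 -> V=0
t=6: input=2 -> V=10
t=7: input=0 -> V=7
t=8: input=0 -> V=4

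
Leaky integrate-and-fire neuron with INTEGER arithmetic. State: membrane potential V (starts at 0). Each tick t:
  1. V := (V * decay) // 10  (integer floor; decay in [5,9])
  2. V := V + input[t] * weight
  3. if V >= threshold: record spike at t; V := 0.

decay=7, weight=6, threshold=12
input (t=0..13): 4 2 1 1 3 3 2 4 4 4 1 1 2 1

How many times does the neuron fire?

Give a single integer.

Answer: 9

Derivation:
t=0: input=4 -> V=0 FIRE
t=1: input=2 -> V=0 FIRE
t=2: input=1 -> V=6
t=3: input=1 -> V=10
t=4: input=3 -> V=0 FIRE
t=5: input=3 -> V=0 FIRE
t=6: input=2 -> V=0 FIRE
t=7: input=4 -> V=0 FIRE
t=8: input=4 -> V=0 FIRE
t=9: input=4 -> V=0 FIRE
t=10: input=1 -> V=6
t=11: input=1 -> V=10
t=12: input=2 -> V=0 FIRE
t=13: input=1 -> V=6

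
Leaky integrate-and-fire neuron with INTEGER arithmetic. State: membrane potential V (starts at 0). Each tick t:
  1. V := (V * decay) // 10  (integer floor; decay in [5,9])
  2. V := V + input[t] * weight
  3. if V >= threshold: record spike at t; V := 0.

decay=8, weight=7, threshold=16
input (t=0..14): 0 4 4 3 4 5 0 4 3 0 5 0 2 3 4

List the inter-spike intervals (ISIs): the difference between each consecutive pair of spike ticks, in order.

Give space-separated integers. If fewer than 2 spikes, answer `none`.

Answer: 1 1 1 1 2 1 2 3 1

Derivation:
t=0: input=0 -> V=0
t=1: input=4 -> V=0 FIRE
t=2: input=4 -> V=0 FIRE
t=3: input=3 -> V=0 FIRE
t=4: input=4 -> V=0 FIRE
t=5: input=5 -> V=0 FIRE
t=6: input=0 -> V=0
t=7: input=4 -> V=0 FIRE
t=8: input=3 -> V=0 FIRE
t=9: input=0 -> V=0
t=10: input=5 -> V=0 FIRE
t=11: input=0 -> V=0
t=12: input=2 -> V=14
t=13: input=3 -> V=0 FIRE
t=14: input=4 -> V=0 FIRE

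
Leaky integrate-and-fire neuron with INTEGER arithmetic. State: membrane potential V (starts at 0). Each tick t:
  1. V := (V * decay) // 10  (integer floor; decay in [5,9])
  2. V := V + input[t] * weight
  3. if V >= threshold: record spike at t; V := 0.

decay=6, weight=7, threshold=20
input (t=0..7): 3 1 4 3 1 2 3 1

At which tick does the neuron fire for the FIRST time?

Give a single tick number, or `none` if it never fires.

Answer: 0

Derivation:
t=0: input=3 -> V=0 FIRE
t=1: input=1 -> V=7
t=2: input=4 -> V=0 FIRE
t=3: input=3 -> V=0 FIRE
t=4: input=1 -> V=7
t=5: input=2 -> V=18
t=6: input=3 -> V=0 FIRE
t=7: input=1 -> V=7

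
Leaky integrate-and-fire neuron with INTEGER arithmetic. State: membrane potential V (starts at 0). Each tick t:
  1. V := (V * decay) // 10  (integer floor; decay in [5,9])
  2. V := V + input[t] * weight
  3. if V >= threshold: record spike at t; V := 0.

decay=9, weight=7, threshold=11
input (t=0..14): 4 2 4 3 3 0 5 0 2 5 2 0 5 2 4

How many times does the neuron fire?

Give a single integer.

Answer: 12

Derivation:
t=0: input=4 -> V=0 FIRE
t=1: input=2 -> V=0 FIRE
t=2: input=4 -> V=0 FIRE
t=3: input=3 -> V=0 FIRE
t=4: input=3 -> V=0 FIRE
t=5: input=0 -> V=0
t=6: input=5 -> V=0 FIRE
t=7: input=0 -> V=0
t=8: input=2 -> V=0 FIRE
t=9: input=5 -> V=0 FIRE
t=10: input=2 -> V=0 FIRE
t=11: input=0 -> V=0
t=12: input=5 -> V=0 FIRE
t=13: input=2 -> V=0 FIRE
t=14: input=4 -> V=0 FIRE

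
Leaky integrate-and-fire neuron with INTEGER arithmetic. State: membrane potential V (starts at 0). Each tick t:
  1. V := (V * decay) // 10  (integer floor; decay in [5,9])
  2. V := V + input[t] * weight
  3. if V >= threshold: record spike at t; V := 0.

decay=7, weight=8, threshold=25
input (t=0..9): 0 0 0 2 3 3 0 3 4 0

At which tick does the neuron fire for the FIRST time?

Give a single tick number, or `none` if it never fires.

Answer: 4

Derivation:
t=0: input=0 -> V=0
t=1: input=0 -> V=0
t=2: input=0 -> V=0
t=3: input=2 -> V=16
t=4: input=3 -> V=0 FIRE
t=5: input=3 -> V=24
t=6: input=0 -> V=16
t=7: input=3 -> V=0 FIRE
t=8: input=4 -> V=0 FIRE
t=9: input=0 -> V=0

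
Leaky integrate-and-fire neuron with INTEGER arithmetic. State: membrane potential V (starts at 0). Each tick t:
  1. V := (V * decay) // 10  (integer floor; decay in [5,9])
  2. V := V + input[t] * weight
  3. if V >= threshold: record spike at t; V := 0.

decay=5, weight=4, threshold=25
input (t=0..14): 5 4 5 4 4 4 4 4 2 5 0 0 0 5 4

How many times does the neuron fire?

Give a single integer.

t=0: input=5 -> V=20
t=1: input=4 -> V=0 FIRE
t=2: input=5 -> V=20
t=3: input=4 -> V=0 FIRE
t=4: input=4 -> V=16
t=5: input=4 -> V=24
t=6: input=4 -> V=0 FIRE
t=7: input=4 -> V=16
t=8: input=2 -> V=16
t=9: input=5 -> V=0 FIRE
t=10: input=0 -> V=0
t=11: input=0 -> V=0
t=12: input=0 -> V=0
t=13: input=5 -> V=20
t=14: input=4 -> V=0 FIRE

Answer: 5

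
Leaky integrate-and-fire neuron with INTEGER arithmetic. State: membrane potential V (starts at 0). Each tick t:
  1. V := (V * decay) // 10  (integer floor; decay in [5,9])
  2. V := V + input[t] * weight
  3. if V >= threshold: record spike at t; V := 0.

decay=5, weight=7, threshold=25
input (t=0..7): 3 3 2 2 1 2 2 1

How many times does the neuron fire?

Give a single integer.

Answer: 2

Derivation:
t=0: input=3 -> V=21
t=1: input=3 -> V=0 FIRE
t=2: input=2 -> V=14
t=3: input=2 -> V=21
t=4: input=1 -> V=17
t=5: input=2 -> V=22
t=6: input=2 -> V=0 FIRE
t=7: input=1 -> V=7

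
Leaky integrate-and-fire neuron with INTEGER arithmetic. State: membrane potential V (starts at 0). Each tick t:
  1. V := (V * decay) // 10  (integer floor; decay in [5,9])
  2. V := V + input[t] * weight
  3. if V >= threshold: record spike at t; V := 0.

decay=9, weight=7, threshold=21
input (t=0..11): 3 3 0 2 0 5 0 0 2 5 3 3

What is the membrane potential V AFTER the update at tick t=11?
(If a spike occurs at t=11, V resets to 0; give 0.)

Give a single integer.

Answer: 0

Derivation:
t=0: input=3 -> V=0 FIRE
t=1: input=3 -> V=0 FIRE
t=2: input=0 -> V=0
t=3: input=2 -> V=14
t=4: input=0 -> V=12
t=5: input=5 -> V=0 FIRE
t=6: input=0 -> V=0
t=7: input=0 -> V=0
t=8: input=2 -> V=14
t=9: input=5 -> V=0 FIRE
t=10: input=3 -> V=0 FIRE
t=11: input=3 -> V=0 FIRE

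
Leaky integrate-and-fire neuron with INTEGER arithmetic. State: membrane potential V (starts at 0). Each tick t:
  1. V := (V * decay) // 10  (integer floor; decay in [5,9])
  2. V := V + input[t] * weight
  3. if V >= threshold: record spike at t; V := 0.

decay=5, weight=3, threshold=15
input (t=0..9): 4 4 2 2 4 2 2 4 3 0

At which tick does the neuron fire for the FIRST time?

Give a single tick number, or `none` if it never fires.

t=0: input=4 -> V=12
t=1: input=4 -> V=0 FIRE
t=2: input=2 -> V=6
t=3: input=2 -> V=9
t=4: input=4 -> V=0 FIRE
t=5: input=2 -> V=6
t=6: input=2 -> V=9
t=7: input=4 -> V=0 FIRE
t=8: input=3 -> V=9
t=9: input=0 -> V=4

Answer: 1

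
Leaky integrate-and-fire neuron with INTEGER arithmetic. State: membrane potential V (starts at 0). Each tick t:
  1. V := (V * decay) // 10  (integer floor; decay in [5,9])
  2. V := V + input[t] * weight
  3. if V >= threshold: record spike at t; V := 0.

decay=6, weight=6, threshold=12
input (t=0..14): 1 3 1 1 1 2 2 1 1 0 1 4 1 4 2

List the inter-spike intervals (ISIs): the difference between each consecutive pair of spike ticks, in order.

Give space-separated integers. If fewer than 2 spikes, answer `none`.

Answer: 4 1 5 2 1

Derivation:
t=0: input=1 -> V=6
t=1: input=3 -> V=0 FIRE
t=2: input=1 -> V=6
t=3: input=1 -> V=9
t=4: input=1 -> V=11
t=5: input=2 -> V=0 FIRE
t=6: input=2 -> V=0 FIRE
t=7: input=1 -> V=6
t=8: input=1 -> V=9
t=9: input=0 -> V=5
t=10: input=1 -> V=9
t=11: input=4 -> V=0 FIRE
t=12: input=1 -> V=6
t=13: input=4 -> V=0 FIRE
t=14: input=2 -> V=0 FIRE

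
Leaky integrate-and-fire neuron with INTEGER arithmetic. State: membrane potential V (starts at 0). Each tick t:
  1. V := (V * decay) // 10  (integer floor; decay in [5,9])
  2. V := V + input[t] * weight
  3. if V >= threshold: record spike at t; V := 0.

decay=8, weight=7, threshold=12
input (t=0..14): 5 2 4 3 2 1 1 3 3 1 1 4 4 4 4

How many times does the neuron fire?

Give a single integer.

t=0: input=5 -> V=0 FIRE
t=1: input=2 -> V=0 FIRE
t=2: input=4 -> V=0 FIRE
t=3: input=3 -> V=0 FIRE
t=4: input=2 -> V=0 FIRE
t=5: input=1 -> V=7
t=6: input=1 -> V=0 FIRE
t=7: input=3 -> V=0 FIRE
t=8: input=3 -> V=0 FIRE
t=9: input=1 -> V=7
t=10: input=1 -> V=0 FIRE
t=11: input=4 -> V=0 FIRE
t=12: input=4 -> V=0 FIRE
t=13: input=4 -> V=0 FIRE
t=14: input=4 -> V=0 FIRE

Answer: 13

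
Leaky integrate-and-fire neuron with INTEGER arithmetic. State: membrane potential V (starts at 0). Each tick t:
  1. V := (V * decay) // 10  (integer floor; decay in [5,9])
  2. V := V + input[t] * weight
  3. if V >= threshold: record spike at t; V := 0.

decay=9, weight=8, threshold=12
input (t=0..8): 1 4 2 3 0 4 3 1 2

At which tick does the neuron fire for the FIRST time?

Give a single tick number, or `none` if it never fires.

t=0: input=1 -> V=8
t=1: input=4 -> V=0 FIRE
t=2: input=2 -> V=0 FIRE
t=3: input=3 -> V=0 FIRE
t=4: input=0 -> V=0
t=5: input=4 -> V=0 FIRE
t=6: input=3 -> V=0 FIRE
t=7: input=1 -> V=8
t=8: input=2 -> V=0 FIRE

Answer: 1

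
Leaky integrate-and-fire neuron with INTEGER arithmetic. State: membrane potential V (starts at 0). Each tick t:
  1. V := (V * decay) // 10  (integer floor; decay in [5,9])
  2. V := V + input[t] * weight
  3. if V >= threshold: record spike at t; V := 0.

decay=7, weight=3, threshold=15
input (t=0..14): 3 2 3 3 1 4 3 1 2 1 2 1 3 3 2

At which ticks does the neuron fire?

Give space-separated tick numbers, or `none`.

Answer: 2 5 12

Derivation:
t=0: input=3 -> V=9
t=1: input=2 -> V=12
t=2: input=3 -> V=0 FIRE
t=3: input=3 -> V=9
t=4: input=1 -> V=9
t=5: input=4 -> V=0 FIRE
t=6: input=3 -> V=9
t=7: input=1 -> V=9
t=8: input=2 -> V=12
t=9: input=1 -> V=11
t=10: input=2 -> V=13
t=11: input=1 -> V=12
t=12: input=3 -> V=0 FIRE
t=13: input=3 -> V=9
t=14: input=2 -> V=12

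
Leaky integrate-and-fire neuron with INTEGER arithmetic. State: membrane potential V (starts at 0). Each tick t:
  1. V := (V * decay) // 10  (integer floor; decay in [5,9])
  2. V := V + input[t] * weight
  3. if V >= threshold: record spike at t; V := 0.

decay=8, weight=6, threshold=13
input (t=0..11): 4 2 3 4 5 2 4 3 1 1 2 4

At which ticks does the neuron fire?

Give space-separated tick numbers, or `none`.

t=0: input=4 -> V=0 FIRE
t=1: input=2 -> V=12
t=2: input=3 -> V=0 FIRE
t=3: input=4 -> V=0 FIRE
t=4: input=5 -> V=0 FIRE
t=5: input=2 -> V=12
t=6: input=4 -> V=0 FIRE
t=7: input=3 -> V=0 FIRE
t=8: input=1 -> V=6
t=9: input=1 -> V=10
t=10: input=2 -> V=0 FIRE
t=11: input=4 -> V=0 FIRE

Answer: 0 2 3 4 6 7 10 11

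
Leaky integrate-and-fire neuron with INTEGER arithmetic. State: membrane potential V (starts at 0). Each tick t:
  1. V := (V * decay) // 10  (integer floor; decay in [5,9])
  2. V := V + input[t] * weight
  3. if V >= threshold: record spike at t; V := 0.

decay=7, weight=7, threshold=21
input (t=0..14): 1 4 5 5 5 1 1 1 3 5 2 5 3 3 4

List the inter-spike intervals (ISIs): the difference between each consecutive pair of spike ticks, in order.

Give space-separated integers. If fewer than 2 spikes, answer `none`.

t=0: input=1 -> V=7
t=1: input=4 -> V=0 FIRE
t=2: input=5 -> V=0 FIRE
t=3: input=5 -> V=0 FIRE
t=4: input=5 -> V=0 FIRE
t=5: input=1 -> V=7
t=6: input=1 -> V=11
t=7: input=1 -> V=14
t=8: input=3 -> V=0 FIRE
t=9: input=5 -> V=0 FIRE
t=10: input=2 -> V=14
t=11: input=5 -> V=0 FIRE
t=12: input=3 -> V=0 FIRE
t=13: input=3 -> V=0 FIRE
t=14: input=4 -> V=0 FIRE

Answer: 1 1 1 4 1 2 1 1 1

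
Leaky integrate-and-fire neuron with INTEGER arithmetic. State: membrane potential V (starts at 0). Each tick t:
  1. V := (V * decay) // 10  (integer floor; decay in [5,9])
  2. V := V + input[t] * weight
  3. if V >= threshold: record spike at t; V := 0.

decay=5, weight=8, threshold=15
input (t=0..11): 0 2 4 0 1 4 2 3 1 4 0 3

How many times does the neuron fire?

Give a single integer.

Answer: 7

Derivation:
t=0: input=0 -> V=0
t=1: input=2 -> V=0 FIRE
t=2: input=4 -> V=0 FIRE
t=3: input=0 -> V=0
t=4: input=1 -> V=8
t=5: input=4 -> V=0 FIRE
t=6: input=2 -> V=0 FIRE
t=7: input=3 -> V=0 FIRE
t=8: input=1 -> V=8
t=9: input=4 -> V=0 FIRE
t=10: input=0 -> V=0
t=11: input=3 -> V=0 FIRE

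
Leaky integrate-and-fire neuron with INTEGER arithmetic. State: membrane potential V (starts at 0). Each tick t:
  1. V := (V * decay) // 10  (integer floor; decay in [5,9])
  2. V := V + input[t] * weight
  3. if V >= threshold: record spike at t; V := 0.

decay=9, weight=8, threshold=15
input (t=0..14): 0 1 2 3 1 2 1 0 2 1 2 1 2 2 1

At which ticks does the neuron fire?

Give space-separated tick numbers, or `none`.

Answer: 2 3 5 8 10 12 13

Derivation:
t=0: input=0 -> V=0
t=1: input=1 -> V=8
t=2: input=2 -> V=0 FIRE
t=3: input=3 -> V=0 FIRE
t=4: input=1 -> V=8
t=5: input=2 -> V=0 FIRE
t=6: input=1 -> V=8
t=7: input=0 -> V=7
t=8: input=2 -> V=0 FIRE
t=9: input=1 -> V=8
t=10: input=2 -> V=0 FIRE
t=11: input=1 -> V=8
t=12: input=2 -> V=0 FIRE
t=13: input=2 -> V=0 FIRE
t=14: input=1 -> V=8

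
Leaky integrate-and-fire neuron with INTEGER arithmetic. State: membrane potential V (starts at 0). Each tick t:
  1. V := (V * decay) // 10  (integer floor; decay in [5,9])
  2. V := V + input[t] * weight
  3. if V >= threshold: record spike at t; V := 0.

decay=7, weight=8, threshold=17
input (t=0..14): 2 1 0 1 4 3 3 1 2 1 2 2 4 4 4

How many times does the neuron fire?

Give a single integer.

Answer: 9

Derivation:
t=0: input=2 -> V=16
t=1: input=1 -> V=0 FIRE
t=2: input=0 -> V=0
t=3: input=1 -> V=8
t=4: input=4 -> V=0 FIRE
t=5: input=3 -> V=0 FIRE
t=6: input=3 -> V=0 FIRE
t=7: input=1 -> V=8
t=8: input=2 -> V=0 FIRE
t=9: input=1 -> V=8
t=10: input=2 -> V=0 FIRE
t=11: input=2 -> V=16
t=12: input=4 -> V=0 FIRE
t=13: input=4 -> V=0 FIRE
t=14: input=4 -> V=0 FIRE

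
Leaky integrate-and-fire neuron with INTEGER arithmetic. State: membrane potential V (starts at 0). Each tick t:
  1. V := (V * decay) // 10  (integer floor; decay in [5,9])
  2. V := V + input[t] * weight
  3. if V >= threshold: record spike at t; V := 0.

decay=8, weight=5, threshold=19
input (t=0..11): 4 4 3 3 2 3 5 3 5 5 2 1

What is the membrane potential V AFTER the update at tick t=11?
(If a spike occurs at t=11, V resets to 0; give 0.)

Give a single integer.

Answer: 13

Derivation:
t=0: input=4 -> V=0 FIRE
t=1: input=4 -> V=0 FIRE
t=2: input=3 -> V=15
t=3: input=3 -> V=0 FIRE
t=4: input=2 -> V=10
t=5: input=3 -> V=0 FIRE
t=6: input=5 -> V=0 FIRE
t=7: input=3 -> V=15
t=8: input=5 -> V=0 FIRE
t=9: input=5 -> V=0 FIRE
t=10: input=2 -> V=10
t=11: input=1 -> V=13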